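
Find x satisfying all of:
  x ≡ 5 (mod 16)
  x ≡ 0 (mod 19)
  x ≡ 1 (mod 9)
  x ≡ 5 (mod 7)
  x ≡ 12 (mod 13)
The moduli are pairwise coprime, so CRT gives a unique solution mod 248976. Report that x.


Product of moduli M = 16 · 19 · 9 · 7 · 13 = 248976.
Merge one congruence at a time:
  Start: x ≡ 5 (mod 16).
  Combine with x ≡ 0 (mod 19); new modulus lcm = 304.
    Write x = 5 + 16·t and substitute into x ≡ 0 (mod 19): 16·t ≡ 0 − 5 = -5 (mod 19).
    Reduce coefficients mod 19: 16·t ≡ 14 (mod 19).
    The inverse of 16 mod 19 is 6 (since 16·6 = 96 = 5·19 + 1), so t ≡ 6·14 = 84 ≡ 8 (mod 19).
    Then x = 5 + 16·8 = 133, valid modulo lcm(16, 19) = 304: x ≡ 133 (mod 304).
  Combine with x ≡ 1 (mod 9); new modulus lcm = 2736.
    Write x = 133 + 304·t and substitute into x ≡ 1 (mod 9): 304·t ≡ 1 − 133 = -132 (mod 9).
    Reduce coefficients mod 9: 7·t ≡ 3 (mod 9).
    The inverse of 7 mod 9 is 4 (since 7·4 = 28 = 3·9 + 1), so t ≡ 4·3 = 12 ≡ 3 (mod 9).
    Then x = 133 + 304·3 = 1045, valid modulo lcm(304, 9) = 2736: x ≡ 1045 (mod 2736).
  Combine with x ≡ 5 (mod 7); new modulus lcm = 19152.
    Write x = 1045 + 2736·t and substitute into x ≡ 5 (mod 7): 2736·t ≡ 5 − 1045 = -1040 (mod 7).
    Reduce coefficients mod 7: 6·t ≡ 3 (mod 7).
    The inverse of 6 mod 7 is 6 (since 6·6 = 36 = 5·7 + 1), so t ≡ 6·3 = 18 ≡ 4 (mod 7).
    Then x = 1045 + 2736·4 = 11989, valid modulo lcm(2736, 7) = 19152: x ≡ 11989 (mod 19152).
  Combine with x ≡ 12 (mod 13); new modulus lcm = 248976.
    Write x = 11989 + 19152·t and substitute into x ≡ 12 (mod 13): 19152·t ≡ 12 − 11989 = -11977 (mod 13).
    Reduce coefficients mod 13: 3·t ≡ 9 (mod 13).
    The inverse of 3 mod 13 is 9 (since 3·9 = 27 = 2·13 + 1), so t ≡ 9·9 = 81 ≡ 3 (mod 13).
    Then x = 11989 + 19152·3 = 69445, valid modulo lcm(19152, 13) = 248976: x ≡ 69445 (mod 248976).
Verify against each original: 69445 mod 16 = 5, 69445 mod 19 = 0, 69445 mod 9 = 1, 69445 mod 7 = 5, 69445 mod 13 = 12.

x ≡ 69445 (mod 248976).


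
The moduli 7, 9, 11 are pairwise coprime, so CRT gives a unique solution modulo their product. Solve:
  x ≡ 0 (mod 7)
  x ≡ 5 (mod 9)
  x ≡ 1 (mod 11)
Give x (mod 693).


Moduli 7, 9, 11 are pairwise coprime; by CRT there is a unique solution modulo M = 7 · 9 · 11 = 693.
Solve pairwise, accumulating the modulus:
  Start with x ≡ 0 (mod 7).
  Combine with x ≡ 5 (mod 9): since gcd(7, 9) = 1, we get a unique residue mod 63.
    Write x = 0 + 7·t and substitute into x ≡ 5 (mod 9): 7·t ≡ 5 − 0 = 5 (mod 9).
    The inverse of 7 mod 9 is 4 (since 7·4 = 28 = 3·9 + 1), so t ≡ 4·5 = 20 ≡ 2 (mod 9).
    Then x = 0 + 7·2 = 14, valid modulo lcm(7, 9) = 63: x ≡ 14 (mod 63).
  Combine with x ≡ 1 (mod 11): since gcd(63, 11) = 1, we get a unique residue mod 693.
    Write x = 14 + 63·t and substitute into x ≡ 1 (mod 11): 63·t ≡ 1 − 14 = -13 (mod 11).
    Reduce coefficients mod 11: 8·t ≡ 9 (mod 11).
    The inverse of 8 mod 11 is 7 (since 8·7 = 56 = 5·11 + 1), so t ≡ 7·9 = 63 ≡ 8 (mod 11).
    Then x = 14 + 63·8 = 518, valid modulo lcm(63, 11) = 693: x ≡ 518 (mod 693).
Verify: 518 mod 7 = 0 ✓, 518 mod 9 = 5 ✓, 518 mod 11 = 1 ✓.

x ≡ 518 (mod 693).


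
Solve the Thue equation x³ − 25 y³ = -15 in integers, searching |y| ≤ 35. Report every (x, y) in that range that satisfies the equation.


The equation is x³ - 25y³ = -15. For fixed y, x³ = 25·y³ − 15, so a solution requires the RHS to be a perfect cube.
Strategy: iterate y from -35 to 35, compute RHS = 25·y³ − 15, and check whether it is a (positive or negative) perfect cube.
Check small values of y:
  y = 0: RHS = -15 is not a perfect cube.
  y = 1: RHS = 10 is not a perfect cube.
  y = -1: RHS = -40 is not a perfect cube.
  y = 2: RHS = 185 is not a perfect cube.
  y = -2: RHS = -215 is not a perfect cube.
  y = 3: RHS = 660 is not a perfect cube.
  y = -3: RHS = -690 is not a perfect cube.
Continuing the search up to |y| = 35 finds no solutions either.
No (x, y) in the scanned range satisfies the equation.

No integer solutions with |y| ≤ 35.


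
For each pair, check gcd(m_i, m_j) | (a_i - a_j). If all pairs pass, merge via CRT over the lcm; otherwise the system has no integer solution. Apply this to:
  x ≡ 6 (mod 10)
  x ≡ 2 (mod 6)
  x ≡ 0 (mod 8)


Moduli 10, 6, 8 are not pairwise coprime, so CRT works modulo lcm(m_i) when all pairwise compatibility conditions hold.
Pairwise compatibility: gcd(m_i, m_j) must divide a_i - a_j for every pair.
Merge one congruence at a time:
  Start: x ≡ 6 (mod 10).
  Combine with x ≡ 2 (mod 6): gcd(10, 6) = 2; 2 - 6 = -4, which IS divisible by 2, so compatible.
    Write x = 6 + 10·t and substitute into x ≡ 2 (mod 6): 10·t ≡ 2 − 6 = -4 (mod 6).
    Divide the congruence (and modulus) by g = 2: 5·t ≡ -2 (mod 3).
    Reduce coefficients mod 3: 2·t ≡ 1 (mod 3).
    The inverse of 2 mod 3 is 2 (since 2·2 = 4 = 1·3 + 1), so t ≡ 2·1 = 2 ≡ 2 (mod 3).
    Then x = 6 + 10·2 = 26, valid modulo lcm(10, 6) = 30: x ≡ 26 (mod 30).
  Combine with x ≡ 0 (mod 8): gcd(30, 8) = 2; 0 - 26 = -26, which IS divisible by 2, so compatible.
    Write x = 26 + 30·t and substitute into x ≡ 0 (mod 8): 30·t ≡ 0 − 26 = -26 (mod 8).
    Divide the congruence (and modulus) by g = 2: 15·t ≡ -13 (mod 4).
    Reduce coefficients mod 4: 3·t ≡ 3 (mod 4).
    The inverse of 3 mod 4 is 3 (since 3·3 = 9 = 2·4 + 1), so t ≡ 3·3 = 9 ≡ 1 (mod 4).
    Then x = 26 + 30·1 = 56, valid modulo lcm(30, 8) = 120: x ≡ 56 (mod 120).
Verify: 56 mod 10 = 6, 56 mod 6 = 2, 56 mod 8 = 0.

x ≡ 56 (mod 120).


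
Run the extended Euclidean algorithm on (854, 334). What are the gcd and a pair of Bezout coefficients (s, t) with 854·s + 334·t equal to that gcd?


Euclidean algorithm on (854, 334) — divide until remainder is 0:
  854 = 2 · 334 + 186
  334 = 1 · 186 + 148
  186 = 1 · 148 + 38
  148 = 3 · 38 + 34
  38 = 1 · 34 + 4
  34 = 8 · 4 + 2
  4 = 2 · 2 + 0
gcd(854, 334) = 2.
Track Bezout coefficients alongside the remainders: start with r₀ = 854 = a·1 + b·0 (s = 1, t = 0) and r₁ = 334 = a·0 + b·1 (s = 0, t = 1); each new remainder r_{k+1} = r_{k-1} − q_k·r_k inherits s_{k+1} = s_{k-1} − q_k·s_k, t_{k+1} = t_{k-1} − q_k·t_k, so r_k = a·s_k + b·t_k at every step:
  q = 2: r = 186, s = 1 − 2·0 = 1, t = 0 − 2·1 = -2  (check: 854·1 + 334·(-2) = 186)
  q = 1: r = 148, s = 0 − 1·1 = -1, t = 1 − 1·(-2) = 3  (check: 854·(-1) + 334·3 = 148)
  q = 1: r = 38, s = 1 − 1·(-1) = 2, t = -2 − 1·3 = -5  (check: 854·2 + 334·(-5) = 38)
  q = 3: r = 34, s = -1 − 3·2 = -7, t = 3 − 3·(-5) = 18  (check: 854·(-7) + 334·18 = 34)
  q = 1: r = 4, s = 2 − 1·(-7) = 9, t = -5 − 1·18 = -23  (check: 854·9 + 334·(-23) = 4)
  q = 8: r = 2, s = -7 − 8·9 = -79, t = 18 − 8·(-23) = 202  (check: 854·(-79) + 334·202 = 2)
The row with r = 2 (the gcd) gives the Bezout coefficients s = -79, t = 202.
Result: 854 · (-79) + 334 · (202) = 2.

gcd(854, 334) = 2; s = -79, t = 202 (check: 854·(-79) + 334·202 = 2).


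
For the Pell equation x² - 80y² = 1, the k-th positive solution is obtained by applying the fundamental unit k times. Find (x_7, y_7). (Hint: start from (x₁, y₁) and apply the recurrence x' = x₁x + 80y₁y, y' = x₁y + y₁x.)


Step 1: Find the fundamental solution (x₁, y₁) of x² - 80y² = 1.
  Expand √80 as a continued fraction. a₀ = ⌊√80⌋ = 8; iterate m_{k+1} = d_k·a_k − m_k, d_{k+1} = (80 − m_{k+1}²)/d_k, a_{k+1} = ⌊(a₀ + m_{k+1})/d_{k+1}⌋ (starting m₀ = 0, d₀ = 1), with convergents p_k = a_k·p_{k-1} + p_{k-2}, q_k = a_k·q_{k-1} + q_{k-2} (p₋₁ = 1, q₋₁ = 0):
  k = 0: a₀ = 8; p₀/q₀ = 8/1; p₀² − 80·q₀² = 64 − 80 = -16.
  k = 1: m = 8, d = 16, a = ⌊(8 + 8)/16⌋ = 1; p/q = (1·8 + 1)/(1·1 + 0) = 9/1; p² − 80·q² = 81 − 80 = 1.
  The first convergent with p² − 80·q² = 1 gives the fundamental solution (x₁, y₁) = (9, 1).
Step 2: Apply the recurrence (x_{n+1}, y_{n+1}) = (x₁x_n + 80y₁y_n, x₁y_n + y₁x_n) repeatedly.
  From (x_1, y_1) = (9, 1): x_2 = 9·9 + 80·1·1 = 161; y_2 = 9·1 + 1·9 = 18.
  From (x_2, y_2) = (161, 18): x_3 = 9·161 + 80·1·18 = 2889; y_3 = 9·18 + 1·161 = 323.
  From (x_3, y_3) = (2889, 323): x_4 = 9·2889 + 80·1·323 = 51841; y_4 = 9·323 + 1·2889 = 5796.
  From (x_4, y_4) = (51841, 5796): x_5 = 9·51841 + 80·1·5796 = 930249; y_5 = 9·5796 + 1·51841 = 104005.
  From (x_5, y_5) = (930249, 104005): x_6 = 9·930249 + 80·1·104005 = 16692641; y_6 = 9·104005 + 1·930249 = 1866294.
  From (x_6, y_6) = (16692641, 1866294): x_7 = 9·16692641 + 80·1·1866294 = 299537289; y_7 = 9·1866294 + 1·16692641 = 33489287.
Step 3: Verify x_7² - 80·y_7² = 89722587501469521 - 89722587501469520 = 1 (should be 1). ✓

(x_1, y_1) = (9, 1); (x_7, y_7) = (299537289, 33489287).


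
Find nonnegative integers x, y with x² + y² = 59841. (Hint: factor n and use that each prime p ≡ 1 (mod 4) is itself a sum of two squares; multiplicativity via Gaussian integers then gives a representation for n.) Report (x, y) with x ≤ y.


Step 1: Factor n = 59841 = 3^2 · 61 · 109.
Step 2: Check the mod-4 condition on each prime factor: 3 ≡ 3 (mod 4), exponent 2 (must be even); 61 ≡ 1 (mod 4), exponent 1; 109 ≡ 1 (mod 4), exponent 1.
All primes ≡ 3 (mod 4) appear to even exponent (or don't appear), so by the two-squares theorem n IS expressible as a sum of two squares.
Step 3: Build a representation. Group n = k² · m with k = 3 and m = 61 · 109 = 6649 (a product of primes ≡ 1 (mod 4)); a representation of m scales to one of n via (k·x)² + (k·y)² = k²(x² + y²). Each prime p ≡ 1 (mod 4) is itself a sum of two squares; find a² by testing p − a² for a perfect square:
  61: 61 − 1² = 60, 61 − 2² = 57, 61 − 3² = 52, 61 − 4² = 45, 61 − 5² = 36 = 6² ⇒ 61 = 5² + 6².
  109: 109 − 1² = 108, 109 − 2² = 105, 109 − 3² = 100 = 10² ⇒ 109 = 3² + 10².
  Combine using the Brahmagupta–Fibonacci identity (a² + b²)(c² + d²) = (ac − bd)² + (ad + bc)² = (ac + bd)² + (ad − bc)²:
  61 · 109 = 6649: from (5² + 6²)(3² + 10²), take (5·3 − 6·10, 5·10 + 6·3) = (15 − 60, 50 + 18) = (-45, 68); dropping signs (only squares matter) gives (45, 68); check 45² + 68² = 2025 + 4624 = 6649 ✓.
  Scale by k = 3: (3·45, 3·68) = (135, 204).
Step 4: Order so x ≤ y and verify: 135² + 204² = 18225 + 41616 = 59841 = n. ✓

n = 59841 = 135² + 204² (one valid representation with x ≤ y).


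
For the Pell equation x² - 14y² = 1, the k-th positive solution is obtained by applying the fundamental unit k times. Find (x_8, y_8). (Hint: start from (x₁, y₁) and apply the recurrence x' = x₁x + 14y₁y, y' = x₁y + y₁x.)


Step 1: Find the fundamental solution (x₁, y₁) of x² - 14y² = 1.
  Expand √14 as a continued fraction. a₀ = ⌊√14⌋ = 3; iterate m_{k+1} = d_k·a_k − m_k, d_{k+1} = (14 − m_{k+1}²)/d_k, a_{k+1} = ⌊(a₀ + m_{k+1})/d_{k+1}⌋ (starting m₀ = 0, d₀ = 1), with convergents p_k = a_k·p_{k-1} + p_{k-2}, q_k = a_k·q_{k-1} + q_{k-2} (p₋₁ = 1, q₋₁ = 0):
  k = 0: a₀ = 3; p₀/q₀ = 3/1; p₀² − 14·q₀² = 9 − 14 = -5.
  k = 1: m = 3, d = 5, a = ⌊(3 + 3)/5⌋ = 1; p/q = (1·3 + 1)/(1·1 + 0) = 4/1; p² − 14·q² = 16 − 14 = 2.
  k = 2: m = 2, d = 2, a = ⌊(3 + 2)/2⌋ = 2; p/q = (2·4 + 3)/(2·1 + 1) = 11/3; p² − 14·q² = 121 − 126 = -5.
  k = 3: m = 2, d = 5, a = ⌊(3 + 2)/5⌋ = 1; p/q = (1·11 + 4)/(1·3 + 1) = 15/4; p² − 14·q² = 225 − 224 = 1.
  The first convergent with p² − 14·q² = 1 gives the fundamental solution (x₁, y₁) = (15, 4).
Step 2: Apply the recurrence (x_{n+1}, y_{n+1}) = (x₁x_n + 14y₁y_n, x₁y_n + y₁x_n) repeatedly.
  From (x_1, y_1) = (15, 4): x_2 = 15·15 + 14·4·4 = 449; y_2 = 15·4 + 4·15 = 120.
  From (x_2, y_2) = (449, 120): x_3 = 15·449 + 14·4·120 = 13455; y_3 = 15·120 + 4·449 = 3596.
  From (x_3, y_3) = (13455, 3596): x_4 = 15·13455 + 14·4·3596 = 403201; y_4 = 15·3596 + 4·13455 = 107760.
  From (x_4, y_4) = (403201, 107760): x_5 = 15·403201 + 14·4·107760 = 12082575; y_5 = 15·107760 + 4·403201 = 3229204.
  From (x_5, y_5) = (12082575, 3229204): x_6 = 15·12082575 + 14·4·3229204 = 362074049; y_6 = 15·3229204 + 4·12082575 = 96768360.
  From (x_6, y_6) = (362074049, 96768360): x_7 = 15·362074049 + 14·4·96768360 = 10850138895; y_7 = 15·96768360 + 4·362074049 = 2899821596.
  From (x_7, y_7) = (10850138895, 2899821596): x_8 = 15·10850138895 + 14·4·2899821596 = 325142092801; y_8 = 15·2899821596 + 4·10850138895 = 86897879520.
Step 3: Verify x_8² - 14·y_8² = 105717380511014096025601 - 105717380511014096025600 = 1 (should be 1). ✓

(x_1, y_1) = (15, 4); (x_8, y_8) = (325142092801, 86897879520).


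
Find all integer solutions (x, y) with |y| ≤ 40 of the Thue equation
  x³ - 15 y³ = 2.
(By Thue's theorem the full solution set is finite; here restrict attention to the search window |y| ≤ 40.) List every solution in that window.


The equation is x³ - 15y³ = 2. For fixed y, x³ = 15·y³ + 2, so a solution requires the RHS to be a perfect cube.
Strategy: iterate y from -40 to 40, compute RHS = 15·y³ + 2, and check whether it is a (positive or negative) perfect cube.
Check small values of y:
  y = 0: RHS = 2 is not a perfect cube.
  y = 1: RHS = 17 is not a perfect cube.
  y = -1: RHS = -13 is not a perfect cube.
  y = 2: RHS = 122 is not a perfect cube.
  y = -2: RHS = -118 is not a perfect cube.
  y = 3: RHS = 407 is not a perfect cube.
  y = -3: RHS = -403 is not a perfect cube.
Continuing the search up to |y| = 40 finds no solutions either.
No (x, y) in the scanned range satisfies the equation.

No integer solutions with |y| ≤ 40.


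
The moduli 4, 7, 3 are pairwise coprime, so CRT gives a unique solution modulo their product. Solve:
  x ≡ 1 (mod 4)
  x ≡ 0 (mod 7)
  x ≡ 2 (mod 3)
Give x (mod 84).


Moduli 4, 7, 3 are pairwise coprime; by CRT there is a unique solution modulo M = 4 · 7 · 3 = 84.
Solve pairwise, accumulating the modulus:
  Start with x ≡ 1 (mod 4).
  Combine with x ≡ 0 (mod 7): since gcd(4, 7) = 1, we get a unique residue mod 28.
    Write x = 1 + 4·t and substitute into x ≡ 0 (mod 7): 4·t ≡ 0 − 1 = -1 (mod 7).
    Reduce coefficients mod 7: 4·t ≡ 6 (mod 7).
    The inverse of 4 mod 7 is 2 (since 4·2 = 8 = 1·7 + 1), so t ≡ 2·6 = 12 ≡ 5 (mod 7).
    Then x = 1 + 4·5 = 21, valid modulo lcm(4, 7) = 28: x ≡ 21 (mod 28).
  Combine with x ≡ 2 (mod 3): since gcd(28, 3) = 1, we get a unique residue mod 84.
    Write x = 21 + 28·t and substitute into x ≡ 2 (mod 3): 28·t ≡ 2 − 21 = -19 (mod 3).
    Reduce coefficients mod 3: 1·t ≡ 2 (mod 3).
    So t ≡ 2 (mod 3).
    Then x = 21 + 28·2 = 77, valid modulo lcm(28, 3) = 84: x ≡ 77 (mod 84).
Verify: 77 mod 4 = 1 ✓, 77 mod 7 = 0 ✓, 77 mod 3 = 2 ✓.

x ≡ 77 (mod 84).


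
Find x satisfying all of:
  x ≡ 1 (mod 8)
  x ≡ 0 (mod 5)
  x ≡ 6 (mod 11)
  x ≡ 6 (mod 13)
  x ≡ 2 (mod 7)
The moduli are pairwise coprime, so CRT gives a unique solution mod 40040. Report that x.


Product of moduli M = 8 · 5 · 11 · 13 · 7 = 40040.
Merge one congruence at a time:
  Start: x ≡ 1 (mod 8).
  Combine with x ≡ 0 (mod 5); new modulus lcm = 40.
    Write x = 1 + 8·t and substitute into x ≡ 0 (mod 5): 8·t ≡ 0 − 1 = -1 (mod 5).
    Reduce coefficients mod 5: 3·t ≡ 4 (mod 5).
    The inverse of 3 mod 5 is 2 (since 3·2 = 6 = 1·5 + 1), so t ≡ 2·4 = 8 ≡ 3 (mod 5).
    Then x = 1 + 8·3 = 25, valid modulo lcm(8, 5) = 40: x ≡ 25 (mod 40).
  Combine with x ≡ 6 (mod 11); new modulus lcm = 440.
    Write x = 25 + 40·t and substitute into x ≡ 6 (mod 11): 40·t ≡ 6 − 25 = -19 (mod 11).
    Reduce coefficients mod 11: 7·t ≡ 3 (mod 11).
    The inverse of 7 mod 11 is 8 (since 7·8 = 56 = 5·11 + 1), so t ≡ 8·3 = 24 ≡ 2 (mod 11).
    Then x = 25 + 40·2 = 105, valid modulo lcm(40, 11) = 440: x ≡ 105 (mod 440).
  Combine with x ≡ 6 (mod 13); new modulus lcm = 5720.
    Write x = 105 + 440·t and substitute into x ≡ 6 (mod 13): 440·t ≡ 6 − 105 = -99 (mod 13).
    Reduce coefficients mod 13: 11·t ≡ 5 (mod 13).
    The inverse of 11 mod 13 is 6 (since 11·6 = 66 = 5·13 + 1), so t ≡ 6·5 = 30 ≡ 4 (mod 13).
    Then x = 105 + 440·4 = 1865, valid modulo lcm(440, 13) = 5720: x ≡ 1865 (mod 5720).
  Combine with x ≡ 2 (mod 7); new modulus lcm = 40040.
    Write x = 1865 + 5720·t and substitute into x ≡ 2 (mod 7): 5720·t ≡ 2 − 1865 = -1863 (mod 7).
    Reduce coefficients mod 7: 1·t ≡ 6 (mod 7).
    So t ≡ 6 (mod 7).
    Then x = 1865 + 5720·6 = 36185, valid modulo lcm(5720, 7) = 40040: x ≡ 36185 (mod 40040).
Verify against each original: 36185 mod 8 = 1, 36185 mod 5 = 0, 36185 mod 11 = 6, 36185 mod 13 = 6, 36185 mod 7 = 2.

x ≡ 36185 (mod 40040).


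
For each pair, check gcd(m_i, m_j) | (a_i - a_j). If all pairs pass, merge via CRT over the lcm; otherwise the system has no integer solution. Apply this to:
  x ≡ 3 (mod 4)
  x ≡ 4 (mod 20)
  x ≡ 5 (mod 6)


Moduli 4, 20, 6 are not pairwise coprime, so CRT works modulo lcm(m_i) when all pairwise compatibility conditions hold.
Pairwise compatibility: gcd(m_i, m_j) must divide a_i - a_j for every pair.
Merge one congruence at a time:
  Start: x ≡ 3 (mod 4).
  Combine with x ≡ 4 (mod 20): gcd(4, 20) = 4, and 4 - 3 = 1 is NOT divisible by 4.
    ⇒ system is inconsistent (no integer solution).

No solution (the system is inconsistent).


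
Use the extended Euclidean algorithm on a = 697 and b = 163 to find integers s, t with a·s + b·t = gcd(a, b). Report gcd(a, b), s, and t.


Euclidean algorithm on (697, 163) — divide until remainder is 0:
  697 = 4 · 163 + 45
  163 = 3 · 45 + 28
  45 = 1 · 28 + 17
  28 = 1 · 17 + 11
  17 = 1 · 11 + 6
  11 = 1 · 6 + 5
  6 = 1 · 5 + 1
  5 = 5 · 1 + 0
gcd(697, 163) = 1.
Track Bezout coefficients alongside the remainders: start with r₀ = 697 = a·1 + b·0 (s = 1, t = 0) and r₁ = 163 = a·0 + b·1 (s = 0, t = 1); each new remainder r_{k+1} = r_{k-1} − q_k·r_k inherits s_{k+1} = s_{k-1} − q_k·s_k, t_{k+1} = t_{k-1} − q_k·t_k, so r_k = a·s_k + b·t_k at every step:
  q = 4: r = 45, s = 1 − 4·0 = 1, t = 0 − 4·1 = -4  (check: 697·1 + 163·(-4) = 45)
  q = 3: r = 28, s = 0 − 3·1 = -3, t = 1 − 3·(-4) = 13  (check: 697·(-3) + 163·13 = 28)
  q = 1: r = 17, s = 1 − 1·(-3) = 4, t = -4 − 1·13 = -17  (check: 697·4 + 163·(-17) = 17)
  q = 1: r = 11, s = -3 − 1·4 = -7, t = 13 − 1·(-17) = 30  (check: 697·(-7) + 163·30 = 11)
  q = 1: r = 6, s = 4 − 1·(-7) = 11, t = -17 − 1·30 = -47  (check: 697·11 + 163·(-47) = 6)
  q = 1: r = 5, s = -7 − 1·11 = -18, t = 30 − 1·(-47) = 77  (check: 697·(-18) + 163·77 = 5)
  q = 1: r = 1, s = 11 − 1·(-18) = 29, t = -47 − 1·77 = -124  (check: 697·29 + 163·(-124) = 1)
The row with r = 1 (the gcd) gives the Bezout coefficients s = 29, t = -124.
Result: 697 · (29) + 163 · (-124) = 1.

gcd(697, 163) = 1; s = 29, t = -124 (check: 697·29 + 163·(-124) = 1).


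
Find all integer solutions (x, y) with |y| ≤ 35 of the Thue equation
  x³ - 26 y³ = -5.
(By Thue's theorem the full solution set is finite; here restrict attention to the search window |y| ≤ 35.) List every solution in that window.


The equation is x³ - 26y³ = -5. For fixed y, x³ = 26·y³ − 5, so a solution requires the RHS to be a perfect cube.
Strategy: iterate y from -35 to 35, compute RHS = 26·y³ − 5, and check whether it is a (positive or negative) perfect cube.
Check small values of y:
  y = 0: RHS = -5 is not a perfect cube.
  y = 1: RHS = 21 is not a perfect cube.
  y = -1: RHS = -31 is not a perfect cube.
  y = 2: RHS = 203 is not a perfect cube.
  y = -2: RHS = -213 is not a perfect cube.
  y = 3: RHS = 697 is not a perfect cube.
  y = -3: RHS = -707 is not a perfect cube.
Continuing the search up to |y| = 35 finds no solutions either.
No (x, y) in the scanned range satisfies the equation.

No integer solutions with |y| ≤ 35.


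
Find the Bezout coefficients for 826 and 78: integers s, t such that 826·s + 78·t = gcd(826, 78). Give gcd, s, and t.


Euclidean algorithm on (826, 78) — divide until remainder is 0:
  826 = 10 · 78 + 46
  78 = 1 · 46 + 32
  46 = 1 · 32 + 14
  32 = 2 · 14 + 4
  14 = 3 · 4 + 2
  4 = 2 · 2 + 0
gcd(826, 78) = 2.
Track Bezout coefficients alongside the remainders: start with r₀ = 826 = a·1 + b·0 (s = 1, t = 0) and r₁ = 78 = a·0 + b·1 (s = 0, t = 1); each new remainder r_{k+1} = r_{k-1} − q_k·r_k inherits s_{k+1} = s_{k-1} − q_k·s_k, t_{k+1} = t_{k-1} − q_k·t_k, so r_k = a·s_k + b·t_k at every step:
  q = 10: r = 46, s = 1 − 10·0 = 1, t = 0 − 10·1 = -10  (check: 826·1 + 78·(-10) = 46)
  q = 1: r = 32, s = 0 − 1·1 = -1, t = 1 − 1·(-10) = 11  (check: 826·(-1) + 78·11 = 32)
  q = 1: r = 14, s = 1 − 1·(-1) = 2, t = -10 − 1·11 = -21  (check: 826·2 + 78·(-21) = 14)
  q = 2: r = 4, s = -1 − 2·2 = -5, t = 11 − 2·(-21) = 53  (check: 826·(-5) + 78·53 = 4)
  q = 3: r = 2, s = 2 − 3·(-5) = 17, t = -21 − 3·53 = -180  (check: 826·17 + 78·(-180) = 2)
The row with r = 2 (the gcd) gives the Bezout coefficients s = 17, t = -180.
Result: 826 · (17) + 78 · (-180) = 2.

gcd(826, 78) = 2; s = 17, t = -180 (check: 826·17 + 78·(-180) = 2).


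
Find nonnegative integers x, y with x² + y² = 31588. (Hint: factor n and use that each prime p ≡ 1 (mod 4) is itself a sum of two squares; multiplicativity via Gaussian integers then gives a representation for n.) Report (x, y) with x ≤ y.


Step 1: Factor n = 31588 = 2^2 · 53 · 149.
Step 2: Check the mod-4 condition on each prime factor: 2 = 2 (special); 53 ≡ 1 (mod 4), exponent 1; 149 ≡ 1 (mod 4), exponent 1.
All primes ≡ 3 (mod 4) appear to even exponent (or don't appear), so by the two-squares theorem n IS expressible as a sum of two squares.
Step 3: Build a representation. Group n = k² · m with k = 2 and m = 53 · 149 = 7897 (a product of primes ≡ 1 (mod 4)); a representation of m scales to one of n via (k·x)² + (k·y)² = k²(x² + y²). Each prime p ≡ 1 (mod 4) is itself a sum of two squares; find a² by testing p − a² for a perfect square:
  53: 53 − 1² = 52, 53 − 2² = 49 = 7² ⇒ 53 = 2² + 7².
  149: 149 − 1² = 148, 149 − 2² = 145, 149 − 3² = 140, 149 − 4² = 133, 149 − 5² = 124, 149 − 6² = 113, 149 − 7² = 100 = 10² ⇒ 149 = 7² + 10².
  Combine using the Brahmagupta–Fibonacci identity (a² + b²)(c² + d²) = (ac − bd)² + (ad + bc)² = (ac + bd)² + (ad − bc)²:
  53 · 149 = 7897: from (2² + 7²)(7² + 10²), take (2·7 − 7·10, 2·10 + 7·7) = (14 − 70, 20 + 49) = (-56, 69); dropping signs (only squares matter) gives (56, 69); check 56² + 69² = 3136 + 4761 = 7897 ✓.
  Scale by k = 2: (2·56, 2·69) = (112, 138).
Step 4: Order so x ≤ y and verify: 112² + 138² = 12544 + 19044 = 31588 = n. ✓

n = 31588 = 112² + 138² (one valid representation with x ≤ y).


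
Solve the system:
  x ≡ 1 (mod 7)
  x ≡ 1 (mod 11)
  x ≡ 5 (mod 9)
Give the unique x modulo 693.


Moduli 7, 11, 9 are pairwise coprime; by CRT there is a unique solution modulo M = 7 · 11 · 9 = 693.
Solve pairwise, accumulating the modulus:
  Start with x ≡ 1 (mod 7).
  Combine with x ≡ 1 (mod 11): since gcd(7, 11) = 1, we get a unique residue mod 77.
    Write x = 1 + 7·t and substitute into x ≡ 1 (mod 11): 7·t ≡ 1 − 1 = 0 (mod 11).
    The inverse of 7 mod 11 is 8 (since 7·8 = 56 = 5·11 + 1), so t ≡ 8·0 = 0 ≡ 0 (mod 11).
    Then x = 1 + 7·0 = 1, valid modulo lcm(7, 11) = 77: x ≡ 1 (mod 77).
  Combine with x ≡ 5 (mod 9): since gcd(77, 9) = 1, we get a unique residue mod 693.
    Write x = 1 + 77·t and substitute into x ≡ 5 (mod 9): 77·t ≡ 5 − 1 = 4 (mod 9).
    Reduce coefficients mod 9: 5·t ≡ 4 (mod 9).
    The inverse of 5 mod 9 is 2 (since 5·2 = 10 = 1·9 + 1), so t ≡ 2·4 = 8 ≡ 8 (mod 9).
    Then x = 1 + 77·8 = 617, valid modulo lcm(77, 9) = 693: x ≡ 617 (mod 693).
Verify: 617 mod 7 = 1 ✓, 617 mod 11 = 1 ✓, 617 mod 9 = 5 ✓.

x ≡ 617 (mod 693).


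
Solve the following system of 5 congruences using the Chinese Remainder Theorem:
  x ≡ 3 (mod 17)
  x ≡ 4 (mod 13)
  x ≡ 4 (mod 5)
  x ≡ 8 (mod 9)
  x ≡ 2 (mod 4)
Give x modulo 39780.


Product of moduli M = 17 · 13 · 5 · 9 · 4 = 39780.
Merge one congruence at a time:
  Start: x ≡ 3 (mod 17).
  Combine with x ≡ 4 (mod 13); new modulus lcm = 221.
    Write x = 3 + 17·t and substitute into x ≡ 4 (mod 13): 17·t ≡ 4 − 3 = 1 (mod 13).
    Reduce coefficients mod 13: 4·t ≡ 1 (mod 13).
    The inverse of 4 mod 13 is 10 (since 4·10 = 40 = 3·13 + 1), so t ≡ 10·1 = 10 ≡ 10 (mod 13).
    Then x = 3 + 17·10 = 173, valid modulo lcm(17, 13) = 221: x ≡ 173 (mod 221).
  Combine with x ≡ 4 (mod 5); new modulus lcm = 1105.
    Write x = 173 + 221·t and substitute into x ≡ 4 (mod 5): 221·t ≡ 4 − 173 = -169 (mod 5).
    Reduce coefficients mod 5: 1·t ≡ 1 (mod 5).
    So t ≡ 1 (mod 5).
    Then x = 173 + 221·1 = 394, valid modulo lcm(221, 5) = 1105: x ≡ 394 (mod 1105).
  Combine with x ≡ 8 (mod 9); new modulus lcm = 9945.
    Write x = 394 + 1105·t and substitute into x ≡ 8 (mod 9): 1105·t ≡ 8 − 394 = -386 (mod 9).
    Reduce coefficients mod 9: 7·t ≡ 1 (mod 9).
    The inverse of 7 mod 9 is 4 (since 7·4 = 28 = 3·9 + 1), so t ≡ 4·1 = 4 ≡ 4 (mod 9).
    Then x = 394 + 1105·4 = 4814, valid modulo lcm(1105, 9) = 9945: x ≡ 4814 (mod 9945).
  Combine with x ≡ 2 (mod 4); new modulus lcm = 39780.
    Write x = 4814 + 9945·t and substitute into x ≡ 2 (mod 4): 9945·t ≡ 2 − 4814 = -4812 (mod 4).
    Reduce coefficients mod 4: 1·t ≡ 0 (mod 4).
    So t ≡ 0 (mod 4).
    Then x = 4814 + 9945·0 = 4814, valid modulo lcm(9945, 4) = 39780: x ≡ 4814 (mod 39780).
Verify against each original: 4814 mod 17 = 3, 4814 mod 13 = 4, 4814 mod 5 = 4, 4814 mod 9 = 8, 4814 mod 4 = 2.

x ≡ 4814 (mod 39780).


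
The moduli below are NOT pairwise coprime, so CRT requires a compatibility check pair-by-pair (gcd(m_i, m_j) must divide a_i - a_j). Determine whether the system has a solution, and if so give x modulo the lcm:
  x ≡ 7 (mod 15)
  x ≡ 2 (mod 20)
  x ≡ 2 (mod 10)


Moduli 15, 20, 10 are not pairwise coprime, so CRT works modulo lcm(m_i) when all pairwise compatibility conditions hold.
Pairwise compatibility: gcd(m_i, m_j) must divide a_i - a_j for every pair.
Merge one congruence at a time:
  Start: x ≡ 7 (mod 15).
  Combine with x ≡ 2 (mod 20): gcd(15, 20) = 5; 2 - 7 = -5, which IS divisible by 5, so compatible.
    Write x = 7 + 15·t and substitute into x ≡ 2 (mod 20): 15·t ≡ 2 − 7 = -5 (mod 20).
    Divide the congruence (and modulus) by g = 5: 3·t ≡ -1 (mod 4).
    Reduce coefficients mod 4: 3·t ≡ 3 (mod 4).
    The inverse of 3 mod 4 is 3 (since 3·3 = 9 = 2·4 + 1), so t ≡ 3·3 = 9 ≡ 1 (mod 4).
    Then x = 7 + 15·1 = 22, valid modulo lcm(15, 20) = 60: x ≡ 22 (mod 60).
  Combine with x ≡ 2 (mod 10): gcd(60, 10) = 10; 2 - 22 = -20, which IS divisible by 10, so compatible.
    Write x = 22 + 60·t and substitute into x ≡ 2 (mod 10): 60·t ≡ 2 − 22 = -20 (mod 10).
    Divide the congruence (and modulus) by g = 10: 6·t ≡ -2 (mod 1).
    Modulo 1 every t works; take t = 0.
    Then x = 22 + 60·0 = 22, valid modulo lcm(60, 10) = 60: x ≡ 22 (mod 60).
Verify: 22 mod 15 = 7, 22 mod 20 = 2, 22 mod 10 = 2.

x ≡ 22 (mod 60).


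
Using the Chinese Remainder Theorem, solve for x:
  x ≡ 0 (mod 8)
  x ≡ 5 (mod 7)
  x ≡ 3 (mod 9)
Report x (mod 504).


Moduli 8, 7, 9 are pairwise coprime; by CRT there is a unique solution modulo M = 8 · 7 · 9 = 504.
Solve pairwise, accumulating the modulus:
  Start with x ≡ 0 (mod 8).
  Combine with x ≡ 5 (mod 7): since gcd(8, 7) = 1, we get a unique residue mod 56.
    Write x = 0 + 8·t and substitute into x ≡ 5 (mod 7): 8·t ≡ 5 − 0 = 5 (mod 7).
    Reduce coefficients mod 7: 1·t ≡ 5 (mod 7).
    So t ≡ 5 (mod 7).
    Then x = 0 + 8·5 = 40, valid modulo lcm(8, 7) = 56: x ≡ 40 (mod 56).
  Combine with x ≡ 3 (mod 9): since gcd(56, 9) = 1, we get a unique residue mod 504.
    Write x = 40 + 56·t and substitute into x ≡ 3 (mod 9): 56·t ≡ 3 − 40 = -37 (mod 9).
    Reduce coefficients mod 9: 2·t ≡ 8 (mod 9).
    The inverse of 2 mod 9 is 5 (since 2·5 = 10 = 1·9 + 1), so t ≡ 5·8 = 40 ≡ 4 (mod 9).
    Then x = 40 + 56·4 = 264, valid modulo lcm(56, 9) = 504: x ≡ 264 (mod 504).
Verify: 264 mod 8 = 0 ✓, 264 mod 7 = 5 ✓, 264 mod 9 = 3 ✓.

x ≡ 264 (mod 504).


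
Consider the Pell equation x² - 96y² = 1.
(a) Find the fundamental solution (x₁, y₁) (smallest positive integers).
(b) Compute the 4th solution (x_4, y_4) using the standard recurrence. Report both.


Step 1: Find the fundamental solution (x₁, y₁) of x² - 96y² = 1.
  Expand √96 as a continued fraction. a₀ = ⌊√96⌋ = 9; iterate m_{k+1} = d_k·a_k − m_k, d_{k+1} = (96 − m_{k+1}²)/d_k, a_{k+1} = ⌊(a₀ + m_{k+1})/d_{k+1}⌋ (starting m₀ = 0, d₀ = 1), with convergents p_k = a_k·p_{k-1} + p_{k-2}, q_k = a_k·q_{k-1} + q_{k-2} (p₋₁ = 1, q₋₁ = 0):
  k = 0: a₀ = 9; p₀/q₀ = 9/1; p₀² − 96·q₀² = 81 − 96 = -15.
  k = 1: m = 9, d = 15, a = ⌊(9 + 9)/15⌋ = 1; p/q = (1·9 + 1)/(1·1 + 0) = 10/1; p² − 96·q² = 100 − 96 = 4.
  k = 2: m = 6, d = 4, a = ⌊(9 + 6)/4⌋ = 3; p/q = (3·10 + 9)/(3·1 + 1) = 39/4; p² − 96·q² = 1521 − 1536 = -15.
  k = 3: m = 6, d = 15, a = ⌊(9 + 6)/15⌋ = 1; p/q = (1·39 + 10)/(1·4 + 1) = 49/5; p² − 96·q² = 2401 − 2400 = 1.
  The first convergent with p² − 96·q² = 1 gives the fundamental solution (x₁, y₁) = (49, 5).
Step 2: Apply the recurrence (x_{n+1}, y_{n+1}) = (x₁x_n + 96y₁y_n, x₁y_n + y₁x_n) repeatedly.
  From (x_1, y_1) = (49, 5): x_2 = 49·49 + 96·5·5 = 4801; y_2 = 49·5 + 5·49 = 490.
  From (x_2, y_2) = (4801, 490): x_3 = 49·4801 + 96·5·490 = 470449; y_3 = 49·490 + 5·4801 = 48015.
  From (x_3, y_3) = (470449, 48015): x_4 = 49·470449 + 96·5·48015 = 46099201; y_4 = 49·48015 + 5·470449 = 4704980.
Step 3: Verify x_4² - 96·y_4² = 2125136332838401 - 2125136332838400 = 1 (should be 1). ✓

(x_1, y_1) = (49, 5); (x_4, y_4) = (46099201, 4704980).


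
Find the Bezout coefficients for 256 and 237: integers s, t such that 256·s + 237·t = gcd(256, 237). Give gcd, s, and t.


Euclidean algorithm on (256, 237) — divide until remainder is 0:
  256 = 1 · 237 + 19
  237 = 12 · 19 + 9
  19 = 2 · 9 + 1
  9 = 9 · 1 + 0
gcd(256, 237) = 1.
Track Bezout coefficients alongside the remainders: start with r₀ = 256 = a·1 + b·0 (s = 1, t = 0) and r₁ = 237 = a·0 + b·1 (s = 0, t = 1); each new remainder r_{k+1} = r_{k-1} − q_k·r_k inherits s_{k+1} = s_{k-1} − q_k·s_k, t_{k+1} = t_{k-1} − q_k·t_k, so r_k = a·s_k + b·t_k at every step:
  q = 1: r = 19, s = 1 − 1·0 = 1, t = 0 − 1·1 = -1  (check: 256·1 + 237·(-1) = 19)
  q = 12: r = 9, s = 0 − 12·1 = -12, t = 1 − 12·(-1) = 13  (check: 256·(-12) + 237·13 = 9)
  q = 2: r = 1, s = 1 − 2·(-12) = 25, t = -1 − 2·13 = -27  (check: 256·25 + 237·(-27) = 1)
The row with r = 1 (the gcd) gives the Bezout coefficients s = 25, t = -27.
Result: 256 · (25) + 237 · (-27) = 1.

gcd(256, 237) = 1; s = 25, t = -27 (check: 256·25 + 237·(-27) = 1).


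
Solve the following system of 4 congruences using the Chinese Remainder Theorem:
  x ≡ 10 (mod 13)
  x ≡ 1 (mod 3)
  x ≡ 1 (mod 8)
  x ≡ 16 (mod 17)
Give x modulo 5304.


Product of moduli M = 13 · 3 · 8 · 17 = 5304.
Merge one congruence at a time:
  Start: x ≡ 10 (mod 13).
  Combine with x ≡ 1 (mod 3); new modulus lcm = 39.
    Write x = 10 + 13·t and substitute into x ≡ 1 (mod 3): 13·t ≡ 1 − 10 = -9 (mod 3).
    Reduce coefficients mod 3: 1·t ≡ 0 (mod 3).
    So t ≡ 0 (mod 3).
    Then x = 10 + 13·0 = 10, valid modulo lcm(13, 3) = 39: x ≡ 10 (mod 39).
  Combine with x ≡ 1 (mod 8); new modulus lcm = 312.
    Write x = 10 + 39·t and substitute into x ≡ 1 (mod 8): 39·t ≡ 1 − 10 = -9 (mod 8).
    Reduce coefficients mod 8: 7·t ≡ 7 (mod 8).
    The inverse of 7 mod 8 is 7 (since 7·7 = 49 = 6·8 + 1), so t ≡ 7·7 = 49 ≡ 1 (mod 8).
    Then x = 10 + 39·1 = 49, valid modulo lcm(39, 8) = 312: x ≡ 49 (mod 312).
  Combine with x ≡ 16 (mod 17); new modulus lcm = 5304.
    Write x = 49 + 312·t and substitute into x ≡ 16 (mod 17): 312·t ≡ 16 − 49 = -33 (mod 17).
    Reduce coefficients mod 17: 6·t ≡ 1 (mod 17).
    The inverse of 6 mod 17 is 3 (since 6·3 = 18 = 1·17 + 1), so t ≡ 3·1 = 3 ≡ 3 (mod 17).
    Then x = 49 + 312·3 = 985, valid modulo lcm(312, 17) = 5304: x ≡ 985 (mod 5304).
Verify against each original: 985 mod 13 = 10, 985 mod 3 = 1, 985 mod 8 = 1, 985 mod 17 = 16.

x ≡ 985 (mod 5304).


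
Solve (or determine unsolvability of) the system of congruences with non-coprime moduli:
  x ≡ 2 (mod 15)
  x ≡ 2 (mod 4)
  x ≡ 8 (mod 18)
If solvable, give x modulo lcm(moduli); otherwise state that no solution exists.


Moduli 15, 4, 18 are not pairwise coprime, so CRT works modulo lcm(m_i) when all pairwise compatibility conditions hold.
Pairwise compatibility: gcd(m_i, m_j) must divide a_i - a_j for every pair.
Merge one congruence at a time:
  Start: x ≡ 2 (mod 15).
  Combine with x ≡ 2 (mod 4): gcd(15, 4) = 1; 2 - 2 = 0, which IS divisible by 1, so compatible.
    Write x = 2 + 15·t and substitute into x ≡ 2 (mod 4): 15·t ≡ 2 − 2 = 0 (mod 4).
    Reduce coefficients mod 4: 3·t ≡ 0 (mod 4).
    The inverse of 3 mod 4 is 3 (since 3·3 = 9 = 2·4 + 1), so t ≡ 3·0 = 0 ≡ 0 (mod 4).
    Then x = 2 + 15·0 = 2, valid modulo lcm(15, 4) = 60: x ≡ 2 (mod 60).
  Combine with x ≡ 8 (mod 18): gcd(60, 18) = 6; 8 - 2 = 6, which IS divisible by 6, so compatible.
    Write x = 2 + 60·t and substitute into x ≡ 8 (mod 18): 60·t ≡ 8 − 2 = 6 (mod 18).
    Divide the congruence (and modulus) by g = 6: 10·t ≡ 1 (mod 3).
    Reduce coefficients mod 3: 1·t ≡ 1 (mod 3).
    So t ≡ 1 (mod 3).
    Then x = 2 + 60·1 = 62, valid modulo lcm(60, 18) = 180: x ≡ 62 (mod 180).
Verify: 62 mod 15 = 2, 62 mod 4 = 2, 62 mod 18 = 8.

x ≡ 62 (mod 180).


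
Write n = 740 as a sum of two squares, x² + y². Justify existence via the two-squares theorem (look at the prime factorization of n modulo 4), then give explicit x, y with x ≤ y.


Step 1: Factor n = 740 = 2^2 · 5 · 37.
Step 2: Check the mod-4 condition on each prime factor: 2 = 2 (special); 5 ≡ 1 (mod 4), exponent 1; 37 ≡ 1 (mod 4), exponent 1.
All primes ≡ 3 (mod 4) appear to even exponent (or don't appear), so by the two-squares theorem n IS expressible as a sum of two squares.
Step 3: Build a representation. Group n = k² · m with k = 2 and m = 5 · 37 = 185 (a product of primes ≡ 1 (mod 4)); a representation of m scales to one of n via (k·x)² + (k·y)² = k²(x² + y²). Each prime p ≡ 1 (mod 4) is itself a sum of two squares; find a² by testing p − a² for a perfect square:
  5: 5 − 1² = 4 = 2² ⇒ 5 = 1² + 2².
  37: 37 − 1² = 36 = 6² ⇒ 37 = 1² + 6².
  Combine using the Brahmagupta–Fibonacci identity (a² + b²)(c² + d²) = (ac − bd)² + (ad + bc)² = (ac + bd)² + (ad − bc)²:
  5 · 37 = 185: from (1² + 2²)(1² + 6²), take (1·1 − 2·6, 1·6 + 2·1) = (1 − 12, 6 + 2) = (-11, 8); dropping signs (only squares matter) gives (11, 8); check 11² + 8² = 121 + 64 = 185 ✓.
  Scale by k = 2: (2·11, 2·8) = (22, 16).
Step 4: Order so x ≤ y and verify: 16² + 22² = 256 + 484 = 740 = n. ✓

n = 740 = 16² + 22² (one valid representation with x ≤ y).


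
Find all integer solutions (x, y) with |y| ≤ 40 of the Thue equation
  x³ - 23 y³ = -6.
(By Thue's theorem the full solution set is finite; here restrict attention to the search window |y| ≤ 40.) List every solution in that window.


The equation is x³ - 23y³ = -6. For fixed y, x³ = 23·y³ − 6, so a solution requires the RHS to be a perfect cube.
Strategy: iterate y from -40 to 40, compute RHS = 23·y³ − 6, and check whether it is a (positive or negative) perfect cube.
Check small values of y:
  y = 0: RHS = -6 is not a perfect cube.
  y = 1: RHS = 17 is not a perfect cube.
  y = -1: RHS = -29 is not a perfect cube.
  y = 2: RHS = 178 is not a perfect cube.
  y = -2: RHS = -190 is not a perfect cube.
  y = 3: RHS = 615 is not a perfect cube.
  y = -3: RHS = -627 is not a perfect cube.
Continuing the search up to |y| = 40 finds no solutions either.
No (x, y) in the scanned range satisfies the equation.

No integer solutions with |y| ≤ 40.


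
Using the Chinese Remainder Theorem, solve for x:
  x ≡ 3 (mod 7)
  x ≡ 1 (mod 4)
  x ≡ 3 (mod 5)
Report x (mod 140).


Moduli 7, 4, 5 are pairwise coprime; by CRT there is a unique solution modulo M = 7 · 4 · 5 = 140.
Solve pairwise, accumulating the modulus:
  Start with x ≡ 3 (mod 7).
  Combine with x ≡ 1 (mod 4): since gcd(7, 4) = 1, we get a unique residue mod 28.
    Write x = 3 + 7·t and substitute into x ≡ 1 (mod 4): 7·t ≡ 1 − 3 = -2 (mod 4).
    Reduce coefficients mod 4: 3·t ≡ 2 (mod 4).
    The inverse of 3 mod 4 is 3 (since 3·3 = 9 = 2·4 + 1), so t ≡ 3·2 = 6 ≡ 2 (mod 4).
    Then x = 3 + 7·2 = 17, valid modulo lcm(7, 4) = 28: x ≡ 17 (mod 28).
  Combine with x ≡ 3 (mod 5): since gcd(28, 5) = 1, we get a unique residue mod 140.
    Write x = 17 + 28·t and substitute into x ≡ 3 (mod 5): 28·t ≡ 3 − 17 = -14 (mod 5).
    Reduce coefficients mod 5: 3·t ≡ 1 (mod 5).
    The inverse of 3 mod 5 is 2 (since 3·2 = 6 = 1·5 + 1), so t ≡ 2·1 = 2 ≡ 2 (mod 5).
    Then x = 17 + 28·2 = 73, valid modulo lcm(28, 5) = 140: x ≡ 73 (mod 140).
Verify: 73 mod 7 = 3 ✓, 73 mod 4 = 1 ✓, 73 mod 5 = 3 ✓.

x ≡ 73 (mod 140).


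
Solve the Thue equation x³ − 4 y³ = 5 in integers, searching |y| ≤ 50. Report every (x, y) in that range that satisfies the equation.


The equation is x³ - 4y³ = 5. For fixed y, x³ = 4·y³ + 5, so a solution requires the RHS to be a perfect cube.
Strategy: iterate y from -50 to 50, compute RHS = 4·y³ + 5, and check whether it is a (positive or negative) perfect cube.
Check small values of y:
  y = 0: RHS = 5 is not a perfect cube.
  y = 1: RHS = 9 is not a perfect cube.
  y = -1: RHS = 1 = (1)³ ⇒ x = 1 works.
  y = 2: RHS = 37 is not a perfect cube.
  y = -2: RHS = -27 = (-3)³ ⇒ x = -3 works.
  y = 3: RHS = 113 is not a perfect cube.
  y = -3: RHS = -103 is not a perfect cube.
Continuing the search up to |y| = 50 finds no further solutions beyond those listed.
Collected solutions: (1, -1), (-3, -2).

Solutions (with |y| ≤ 50): (1, -1), (-3, -2).


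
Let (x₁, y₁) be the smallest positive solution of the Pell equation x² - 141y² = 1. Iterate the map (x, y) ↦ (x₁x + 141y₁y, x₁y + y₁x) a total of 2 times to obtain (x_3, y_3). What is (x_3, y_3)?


Step 1: Find the fundamental solution (x₁, y₁) of x² - 141y² = 1.
  Expand √141 as a continued fraction. a₀ = ⌊√141⌋ = 11; iterate m_{k+1} = d_k·a_k − m_k, d_{k+1} = (141 − m_{k+1}²)/d_k, a_{k+1} = ⌊(a₀ + m_{k+1})/d_{k+1}⌋ (starting m₀ = 0, d₀ = 1), with convergents p_k = a_k·p_{k-1} + p_{k-2}, q_k = a_k·q_{k-1} + q_{k-2} (p₋₁ = 1, q₋₁ = 0):
  k = 0: a₀ = 11; p₀/q₀ = 11/1; p₀² − 141·q₀² = 121 − 141 = -20.
  k = 1: m = 11, d = 20, a = ⌊(11 + 11)/20⌋ = 1; p/q = (1·11 + 1)/(1·1 + 0) = 12/1; p² − 141·q² = 144 − 141 = 3.
  k = 2: m = 9, d = 3, a = ⌊(11 + 9)/3⌋ = 6; p/q = (6·12 + 11)/(6·1 + 1) = 83/7; p² − 141·q² = 6889 − 6909 = -20.
  k = 3: m = 9, d = 20, a = ⌊(11 + 9)/20⌋ = 1; p/q = (1·83 + 12)/(1·7 + 1) = 95/8; p² − 141·q² = 9025 − 9024 = 1.
  The first convergent with p² − 141·q² = 1 gives the fundamental solution (x₁, y₁) = (95, 8).
Step 2: Apply the recurrence (x_{n+1}, y_{n+1}) = (x₁x_n + 141y₁y_n, x₁y_n + y₁x_n) repeatedly.
  From (x_1, y_1) = (95, 8): x_2 = 95·95 + 141·8·8 = 18049; y_2 = 95·8 + 8·95 = 1520.
  From (x_2, y_2) = (18049, 1520): x_3 = 95·18049 + 141·8·1520 = 3429215; y_3 = 95·1520 + 8·18049 = 288792.
Step 3: Verify x_3² - 141·y_3² = 11759515516225 - 11759515516224 = 1 (should be 1). ✓

(x_1, y_1) = (95, 8); (x_3, y_3) = (3429215, 288792).
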